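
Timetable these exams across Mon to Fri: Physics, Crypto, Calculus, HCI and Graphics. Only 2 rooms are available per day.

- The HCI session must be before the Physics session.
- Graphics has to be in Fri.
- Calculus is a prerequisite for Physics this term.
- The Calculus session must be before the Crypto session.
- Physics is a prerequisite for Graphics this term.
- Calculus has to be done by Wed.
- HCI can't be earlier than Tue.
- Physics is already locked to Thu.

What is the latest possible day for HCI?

HCI is available from Tue; downstream work caps HCI at Wed.
HCI at Wed is achievable: Calculus -> Mon; Graphics -> Fri; Crypto -> Tue; Physics -> Thu; HCI -> Wed.

Wed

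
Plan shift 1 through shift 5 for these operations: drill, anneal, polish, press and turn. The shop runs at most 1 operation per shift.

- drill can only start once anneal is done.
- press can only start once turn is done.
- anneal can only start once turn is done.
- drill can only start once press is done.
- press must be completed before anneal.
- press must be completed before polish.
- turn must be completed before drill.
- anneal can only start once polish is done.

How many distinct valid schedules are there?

1

Enumerating: anneal -> shift 4, drill -> shift 5, polish -> shift 3, press -> shift 2, turn -> shift 1.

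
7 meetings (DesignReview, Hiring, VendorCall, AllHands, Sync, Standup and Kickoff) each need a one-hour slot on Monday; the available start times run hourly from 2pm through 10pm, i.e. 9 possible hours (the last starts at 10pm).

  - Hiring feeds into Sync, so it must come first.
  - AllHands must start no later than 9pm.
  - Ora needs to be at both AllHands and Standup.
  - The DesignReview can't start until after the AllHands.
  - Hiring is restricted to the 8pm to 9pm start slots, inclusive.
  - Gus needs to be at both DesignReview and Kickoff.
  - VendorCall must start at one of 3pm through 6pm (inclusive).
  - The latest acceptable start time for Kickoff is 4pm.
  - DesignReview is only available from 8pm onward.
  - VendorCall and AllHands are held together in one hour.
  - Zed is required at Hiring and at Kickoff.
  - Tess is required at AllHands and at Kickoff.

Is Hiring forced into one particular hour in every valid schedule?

Hiring can be 8pm (e.g. Standup -> 2pm, Hiring -> 8pm, VendorCall -> 3pm, DesignReview -> 8pm, Kickoff -> 2pm, AllHands -> 3pm, Sync -> 9pm) or 9pm (e.g. DesignReview -> 8pm, Sync -> 10pm, Hiring -> 9pm, Kickoff -> 2pm, Standup -> 2pm, AllHands -> 3pm, VendorCall -> 3pm).

No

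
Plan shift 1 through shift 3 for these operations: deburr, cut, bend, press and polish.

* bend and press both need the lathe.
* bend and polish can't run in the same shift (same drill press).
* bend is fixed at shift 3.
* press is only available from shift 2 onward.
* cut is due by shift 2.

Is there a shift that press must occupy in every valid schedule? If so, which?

press's window is shift 2–shift 3.
bend is fixed at shift 3, and press can't share a shift with bend.
So press must be shift 2.

shift 2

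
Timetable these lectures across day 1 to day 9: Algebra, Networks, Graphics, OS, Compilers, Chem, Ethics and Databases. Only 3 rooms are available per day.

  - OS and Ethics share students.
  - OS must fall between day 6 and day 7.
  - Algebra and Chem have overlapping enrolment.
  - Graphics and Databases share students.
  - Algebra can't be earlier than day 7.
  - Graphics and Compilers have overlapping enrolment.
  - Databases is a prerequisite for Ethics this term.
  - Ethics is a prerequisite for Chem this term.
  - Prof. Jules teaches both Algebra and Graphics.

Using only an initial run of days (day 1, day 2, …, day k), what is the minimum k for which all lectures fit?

The precedence chain requires at least 3 distinct days.
With at most 3 per day and 8 lectures, at least 3 days are needed.
Algebra can't be placed before day 7, so the schedule must run through at least day 7.
7 works (last occupied day: day 7): for example OS=day 6, Databases=day 1, Graphics=day 2, Chem=day 3, Compilers=day 1, Networks=day 1, Algebra=day 7, Ethics=day 2.

7 days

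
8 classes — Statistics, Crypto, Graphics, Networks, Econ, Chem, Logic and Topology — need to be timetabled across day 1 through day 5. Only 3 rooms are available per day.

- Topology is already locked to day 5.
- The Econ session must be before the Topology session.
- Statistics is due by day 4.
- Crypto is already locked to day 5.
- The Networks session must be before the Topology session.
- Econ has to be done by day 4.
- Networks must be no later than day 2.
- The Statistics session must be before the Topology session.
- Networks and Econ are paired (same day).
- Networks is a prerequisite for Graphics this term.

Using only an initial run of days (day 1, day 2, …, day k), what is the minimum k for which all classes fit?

5

The precedence chain requires at least 2 distinct days.
With at most 3 per day and 8 classes, at least 3 days are needed.
Crypto can't be placed before day 5, so the schedule must run through at least day 5.
5 works (last occupied day: day 5): for example Logic -> day 2; Graphics -> day 2; Topology -> day 5; Chem -> day 2; Econ -> day 1; Statistics -> day 1; Crypto -> day 5; Networks -> day 1.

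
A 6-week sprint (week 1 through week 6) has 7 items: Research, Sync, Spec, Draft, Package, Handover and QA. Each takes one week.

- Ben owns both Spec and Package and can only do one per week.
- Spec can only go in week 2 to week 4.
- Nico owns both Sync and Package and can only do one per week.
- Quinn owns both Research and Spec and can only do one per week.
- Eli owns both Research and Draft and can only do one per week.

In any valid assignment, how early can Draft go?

week 1

Draft at week 1 is achievable: Package=week 3, Spec=week 2, Sync=week 1, Research=week 3, Handover=week 1, Draft=week 1, QA=week 1.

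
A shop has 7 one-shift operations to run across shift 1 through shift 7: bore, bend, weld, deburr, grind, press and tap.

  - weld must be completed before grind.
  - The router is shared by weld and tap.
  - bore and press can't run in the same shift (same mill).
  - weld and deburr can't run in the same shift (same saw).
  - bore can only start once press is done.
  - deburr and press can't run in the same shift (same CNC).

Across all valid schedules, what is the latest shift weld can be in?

Downstream work caps weld at shift 6.
weld at shift 6 is achievable: bend -> shift 1, deburr -> shift 2, bore -> shift 2, weld -> shift 6, tap -> shift 1, grind -> shift 7, press -> shift 1.

shift 6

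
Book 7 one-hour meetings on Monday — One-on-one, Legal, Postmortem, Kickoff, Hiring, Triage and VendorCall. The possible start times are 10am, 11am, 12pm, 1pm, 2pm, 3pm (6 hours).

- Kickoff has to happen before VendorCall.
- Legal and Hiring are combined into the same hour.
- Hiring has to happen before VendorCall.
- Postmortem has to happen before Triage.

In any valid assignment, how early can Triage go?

Precedence pushes Triage to at least 11am.
Triage at 11am is achievable: Hiring in 10am, Triage in 11am, One-on-one in 10am, Legal in 10am, VendorCall in 11am, Kickoff in 10am, Postmortem in 10am.

11am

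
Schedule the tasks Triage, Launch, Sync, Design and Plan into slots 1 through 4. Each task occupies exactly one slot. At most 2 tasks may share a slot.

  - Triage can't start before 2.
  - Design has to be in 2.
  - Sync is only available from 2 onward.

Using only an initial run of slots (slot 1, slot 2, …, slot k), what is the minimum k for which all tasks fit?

With at most 2 per slot and 5 tasks, at least 3 slots are needed.
Triage can't be placed before 2, so the schedule must run through at least slot 2.
3 works (last occupied slot: 3): for example Design in 2, Triage in 2, Sync in 3, Launch in 1, Plan in 1.

3 slots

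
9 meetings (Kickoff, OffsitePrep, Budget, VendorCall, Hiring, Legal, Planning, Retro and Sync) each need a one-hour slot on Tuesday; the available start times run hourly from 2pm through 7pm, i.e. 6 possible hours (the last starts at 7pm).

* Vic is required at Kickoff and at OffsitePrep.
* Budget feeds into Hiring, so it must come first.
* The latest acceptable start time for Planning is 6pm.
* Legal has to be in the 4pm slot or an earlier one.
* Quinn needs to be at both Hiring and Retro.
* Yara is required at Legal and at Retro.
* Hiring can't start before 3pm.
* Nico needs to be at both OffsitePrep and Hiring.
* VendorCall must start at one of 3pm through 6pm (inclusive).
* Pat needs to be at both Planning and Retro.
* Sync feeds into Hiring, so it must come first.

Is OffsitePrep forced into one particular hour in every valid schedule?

No

OffsitePrep can be 2pm (e.g. Planning -> 2pm; Legal -> 2pm; Hiring -> 3pm; Kickoff -> 3pm; VendorCall -> 3pm; Sync -> 2pm; Retro -> 4pm; OffsitePrep -> 2pm; Budget -> 2pm) or 3pm (e.g. OffsitePrep -> 3pm; VendorCall -> 3pm; Retro -> 3pm; Hiring -> 4pm; Legal -> 2pm; Sync -> 2pm; Planning -> 2pm; Budget -> 2pm; Kickoff -> 2pm).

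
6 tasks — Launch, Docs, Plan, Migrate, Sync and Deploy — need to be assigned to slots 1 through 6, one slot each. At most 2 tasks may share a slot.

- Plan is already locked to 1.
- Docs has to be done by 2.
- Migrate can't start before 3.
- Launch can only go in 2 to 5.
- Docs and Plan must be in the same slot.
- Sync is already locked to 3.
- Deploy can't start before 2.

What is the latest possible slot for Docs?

1

Docs's own window allows nothing later than 2; Docs must be in the same slot as Plan, which can't be after 1, so Docs is at most 1.
Docs at 1 is achievable: Sync in 3, Launch in 2, Deploy in 2, Migrate in 3, Docs in 1, Plan in 1.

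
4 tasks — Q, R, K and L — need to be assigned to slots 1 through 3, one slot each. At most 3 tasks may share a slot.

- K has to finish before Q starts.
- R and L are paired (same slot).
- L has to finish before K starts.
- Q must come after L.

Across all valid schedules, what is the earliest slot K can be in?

2

Precedence pushes K to at least 2; downstream work caps K at 2.
K at 2 is achievable: L -> 1; R -> 1; Q -> 3; K -> 2.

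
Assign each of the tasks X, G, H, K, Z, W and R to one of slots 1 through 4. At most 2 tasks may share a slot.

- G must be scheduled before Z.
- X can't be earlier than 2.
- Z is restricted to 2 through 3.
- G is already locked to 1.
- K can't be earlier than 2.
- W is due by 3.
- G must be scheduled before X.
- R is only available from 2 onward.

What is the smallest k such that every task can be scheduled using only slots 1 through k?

4 slots

The precedence chain requires at least 2 distinct slots.
With at most 2 per slot and 7 tasks, at least 4 slots are needed.
4 works (last occupied slot: 4): for example X in 2, W in 1, H in 4, K in 3, G in 1, Z in 2, R in 3.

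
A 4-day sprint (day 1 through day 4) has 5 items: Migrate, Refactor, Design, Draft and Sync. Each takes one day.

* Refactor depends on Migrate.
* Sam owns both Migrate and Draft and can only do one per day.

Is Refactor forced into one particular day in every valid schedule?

Refactor can be day 2 (e.g. Refactor in day 2, Sync in day 1, Draft in day 2, Migrate in day 1, Design in day 1) or day 3 (e.g. Migrate in day 1, Sync in day 1, Design in day 1, Draft in day 2, Refactor in day 3).

No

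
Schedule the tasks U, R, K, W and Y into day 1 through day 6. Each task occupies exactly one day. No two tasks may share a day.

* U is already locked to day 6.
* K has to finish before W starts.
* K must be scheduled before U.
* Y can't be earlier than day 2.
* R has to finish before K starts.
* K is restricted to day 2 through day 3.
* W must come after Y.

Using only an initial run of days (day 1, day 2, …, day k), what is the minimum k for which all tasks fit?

The precedence chain requires at least 3 distinct days.
With at most 1 per day and 5 tasks, at least 5 days are needed.
U can't be placed before day 6, so the schedule must run through at least day 6.
6 works (last occupied day: day 6): for example U -> day 6, K -> day 2, W -> day 4, R -> day 1, Y -> day 3.

6 days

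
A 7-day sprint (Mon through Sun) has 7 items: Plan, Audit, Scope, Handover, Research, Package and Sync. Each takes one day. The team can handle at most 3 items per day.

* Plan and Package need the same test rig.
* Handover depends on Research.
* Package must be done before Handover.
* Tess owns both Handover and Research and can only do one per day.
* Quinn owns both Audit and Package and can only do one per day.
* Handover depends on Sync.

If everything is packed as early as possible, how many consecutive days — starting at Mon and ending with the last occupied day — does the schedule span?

The precedence chain requires at least 2 distinct days.
With at most 3 per day and 7 tasks, at least 3 days are needed.
3 works (last occupied day: Wed): for example Scope in Wed; Package in Mon; Audit in Tue; Sync in Mon; Research in Mon; Plan in Tue; Handover in Tue.

3 days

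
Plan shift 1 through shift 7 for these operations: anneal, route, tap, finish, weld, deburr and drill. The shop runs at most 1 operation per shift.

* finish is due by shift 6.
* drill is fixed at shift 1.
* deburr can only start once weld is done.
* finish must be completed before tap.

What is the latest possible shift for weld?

Downstream work caps weld at shift 6.
weld at shift 6 is achievable: weld in shift 6, route in shift 5, drill in shift 1, tap in shift 3, anneal in shift 4, deburr in shift 7, finish in shift 2.

shift 6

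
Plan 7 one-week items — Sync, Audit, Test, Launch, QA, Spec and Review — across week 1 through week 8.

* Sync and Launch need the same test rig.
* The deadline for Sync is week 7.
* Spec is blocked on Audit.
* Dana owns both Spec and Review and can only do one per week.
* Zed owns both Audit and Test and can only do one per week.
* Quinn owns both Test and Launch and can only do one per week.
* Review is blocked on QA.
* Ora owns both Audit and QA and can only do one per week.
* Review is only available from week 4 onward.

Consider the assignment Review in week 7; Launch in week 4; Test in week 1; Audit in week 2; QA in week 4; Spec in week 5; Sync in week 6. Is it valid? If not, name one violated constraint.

Valid

Dana owns both Spec and Review and can only do one per week — holds.
Review is blocked on QA — holds.
Spec is blocked on Audit — holds.
Zed owns both Audit and Test and can only do one per week — holds.
Sync and Launch need the same test rig — holds.
Review is only available from week 4 onward — holds.
The deadline for Sync is week 7 — holds.
Quinn owns both Test and Launch and can only do one per week — holds.
Ora owns both Audit and QA and can only do one per week — holds.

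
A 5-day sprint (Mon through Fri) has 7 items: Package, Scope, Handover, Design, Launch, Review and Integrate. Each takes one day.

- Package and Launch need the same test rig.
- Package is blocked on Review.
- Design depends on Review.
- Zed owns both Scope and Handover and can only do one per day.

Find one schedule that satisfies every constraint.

Launch -> Mon, Design -> Tue, Scope -> Mon, Handover -> Tue, Review -> Mon, Package -> Tue, Integrate -> Mon

Checking: Review(Mon) before Design(Tue); Review(Mon) before Package(Tue); Scope(Mon) != Handover(Tue); Package(Tue) != Launch(Mon).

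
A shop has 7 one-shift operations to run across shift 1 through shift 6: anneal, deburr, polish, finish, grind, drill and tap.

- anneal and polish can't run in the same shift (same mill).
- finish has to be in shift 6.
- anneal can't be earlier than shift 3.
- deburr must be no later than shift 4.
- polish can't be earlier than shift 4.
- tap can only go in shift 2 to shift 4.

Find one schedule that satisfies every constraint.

anneal in shift 3; drill in shift 1; grind in shift 1; polish in shift 4; finish in shift 6; tap in shift 2; deburr in shift 1

Checking: anneal(shift 3) != polish(shift 4); finish=shift 6 in [shift 6,shift 6]; deburr=shift 1 in [shift 1,shift 4]; tap=shift 2 in [shift 2,shift 4]; polish=shift 4 in [shift 4,shift 6]; anneal=shift 3 in [shift 3,shift 6].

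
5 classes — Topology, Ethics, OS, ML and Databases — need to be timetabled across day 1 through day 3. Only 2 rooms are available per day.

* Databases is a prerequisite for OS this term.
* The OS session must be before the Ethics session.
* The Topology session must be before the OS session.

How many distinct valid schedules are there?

Enumerating: Topology -> day 1, OS -> day 2, Databases -> day 1, Ethics -> day 3, ML -> day 2 | Databases=day 1, ML=day 3, Topology=day 1, OS=day 2, Ethics=day 3.

2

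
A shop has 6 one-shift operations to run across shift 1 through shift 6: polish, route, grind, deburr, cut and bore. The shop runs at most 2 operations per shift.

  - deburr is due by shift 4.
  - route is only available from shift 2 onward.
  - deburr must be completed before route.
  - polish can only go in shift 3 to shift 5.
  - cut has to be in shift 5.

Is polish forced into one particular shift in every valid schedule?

polish can be shift 3 (e.g. polish=shift 3, deburr=shift 1, cut=shift 5, bore=shift 2, route=shift 2, grind=shift 1) or shift 4 (e.g. polish in shift 4; deburr in shift 1; bore in shift 2; route in shift 2; grind in shift 1; cut in shift 5).

No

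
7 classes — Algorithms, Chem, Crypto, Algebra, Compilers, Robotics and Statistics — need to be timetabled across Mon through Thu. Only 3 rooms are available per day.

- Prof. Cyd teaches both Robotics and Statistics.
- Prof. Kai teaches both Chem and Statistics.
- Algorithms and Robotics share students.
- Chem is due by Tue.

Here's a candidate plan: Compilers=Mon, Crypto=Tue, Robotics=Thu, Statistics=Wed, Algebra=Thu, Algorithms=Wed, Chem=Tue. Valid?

Prof. Cyd teaches both Robotics and Statistics — holds.
Prof. Kai teaches both Chem and Statistics — holds.
Algorithms and Robotics share students — holds.
Chem is due by Tue — holds.
Only 3 rooms are available per day — holds.

Valid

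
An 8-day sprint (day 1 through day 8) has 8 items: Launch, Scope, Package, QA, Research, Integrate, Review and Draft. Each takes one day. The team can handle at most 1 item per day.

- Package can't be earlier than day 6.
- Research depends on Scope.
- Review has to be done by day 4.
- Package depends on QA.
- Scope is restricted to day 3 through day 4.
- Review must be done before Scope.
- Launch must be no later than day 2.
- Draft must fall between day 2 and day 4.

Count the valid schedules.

Splitting on Launch: it can be day 1 (36), day 2 (24). Listing each branch's schedules as (Scope, Package, QA, Research, Integrate, Review, Draft) by day number:
Launch=day 1: (3,6,5,7,8,2,4) (3,6,5,8,7,2,4) (3,7,5,6,8,2,4) (3,7,5,8,6,2,4) (3,7,6,5,8,2,4) (3,7,6,8,5,2,4) (3,8,5,6,7,2,4) (3,8,5,7,6,2,4) (3,8,6,5,7,2,4) (3,8,6,7,5,2,4) (3,8,7,5,6,2,4) (3,8,7,6,5,2,4) (4,6,5,7,8,2,3) (4,6,5,7,8,3,2) (4,6,5,8,7,2,3) (4,6,5,8,7,3,2) (4,7,5,6,8,2,3) (4,7,5,6,8,3,2) (4,7,5,8,6,2,3) (4,7,5,8,6,3,2) (4,7,6,5,8,2,3) (4,7,6,5,8,3,2) (4,7,6,8,5,2,3) (4,7,6,8,5,3,2) (4,8,5,6,7,2,3) (4,8,5,6,7,3,2) (4,8,5,7,6,2,3) (4,8,5,7,6,3,2) (4,8,6,5,7,2,3) (4,8,6,5,7,3,2) (4,8,6,7,5,2,3) (4,8,6,7,5,3,2) (4,8,7,5,6,2,3) (4,8,7,5,6,3,2) (4,8,7,6,5,2,3) (4,8,7,6,5,3,2) — 36.
Launch=day 2: (3,6,5,7,8,1,4) (3,6,5,8,7,1,4) (3,7,5,6,8,1,4) (3,7,5,8,6,1,4) (3,7,6,5,8,1,4) (3,7,6,8,5,1,4) (3,8,5,6,7,1,4) (3,8,5,7,6,1,4) (3,8,6,5,7,1,4) (3,8,6,7,5,1,4) (3,8,7,5,6,1,4) (3,8,7,6,5,1,4) (4,6,5,7,8,1,3) (4,6,5,8,7,1,3) (4,7,5,6,8,1,3) (4,7,5,8,6,1,3) (4,7,6,5,8,1,3) (4,7,6,8,5,1,3) (4,8,5,6,7,1,3) (4,8,5,7,6,1,3) (4,8,6,5,7,1,3) (4,8,6,7,5,1,3) (4,8,7,5,6,1,3) (4,8,7,6,5,1,3) — 24.
Summing: 36 + 24 = 60.

60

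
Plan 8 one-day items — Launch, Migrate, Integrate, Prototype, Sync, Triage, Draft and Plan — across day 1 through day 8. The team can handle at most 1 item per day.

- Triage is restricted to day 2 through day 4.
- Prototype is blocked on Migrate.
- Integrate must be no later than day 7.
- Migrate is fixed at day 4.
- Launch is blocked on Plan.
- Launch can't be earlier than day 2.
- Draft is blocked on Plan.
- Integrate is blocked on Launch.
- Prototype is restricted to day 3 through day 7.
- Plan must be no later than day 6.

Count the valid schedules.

42

Splitting on Launch: it can be day 2 (12), day 3 (12), day 5 (12), day 6 (6). Listing each branch's schedules as (Migrate, Integrate, Prototype, Sync, Triage, Draft, Plan) by day number:
Launch=day 2: (4,5,6,7,3,8,1) (4,5,6,8,3,7,1) (4,5,7,6,3,8,1) (4,5,7,8,3,6,1) (4,6,5,7,3,8,1) (4,6,5,8,3,7,1) (4,6,7,5,3,8,1) (4,6,7,8,3,5,1) (4,7,5,6,3,8,1) (4,7,5,8,3,6,1) (4,7,6,5,3,8,1) (4,7,6,8,3,5,1) — 12.
Launch=day 3: (4,5,6,7,2,8,1) (4,5,6,8,2,7,1) (4,5,7,6,2,8,1) (4,5,7,8,2,6,1) (4,6,5,7,2,8,1) (4,6,5,8,2,7,1) (4,6,7,5,2,8,1) (4,6,7,8,2,5,1) (4,7,5,6,2,8,1) (4,7,5,8,2,6,1) (4,7,6,5,2,8,1) (4,7,6,8,2,5,1) — 12.
Launch=day 5: (4,6,7,1,2,8,3) (4,6,7,1,3,8,2) (4,6,7,2,3,8,1) (4,6,7,3,2,8,1) (4,6,7,8,2,3,1) (4,6,7,8,3,2,1) (4,7,6,1,2,8,3) (4,7,6,1,3,8,2) (4,7,6,2,3,8,1) (4,7,6,3,2,8,1) (4,7,6,8,2,3,1) (4,7,6,8,3,2,1) — 12.
Launch=day 6: (4,7,5,1,2,8,3) (4,7,5,1,3,8,2) (4,7,5,2,3,8,1) (4,7,5,3,2,8,1) (4,7,5,8,2,3,1) (4,7,5,8,3,2,1) — 6.
Summing: 12 + 12 + 12 + 6 = 42.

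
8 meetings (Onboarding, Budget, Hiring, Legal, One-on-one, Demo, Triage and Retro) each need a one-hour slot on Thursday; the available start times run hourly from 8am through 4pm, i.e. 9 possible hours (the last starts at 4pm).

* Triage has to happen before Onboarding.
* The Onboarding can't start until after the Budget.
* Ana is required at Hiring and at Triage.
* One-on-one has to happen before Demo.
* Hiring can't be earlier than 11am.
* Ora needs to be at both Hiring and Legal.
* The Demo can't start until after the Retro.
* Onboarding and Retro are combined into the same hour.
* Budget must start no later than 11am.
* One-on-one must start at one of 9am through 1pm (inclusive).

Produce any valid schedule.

Demo=10am; Legal=8am; Hiring=11am; One-on-one=9am; Retro=9am; Onboarding=9am; Triage=8am; Budget=8am

Checking: Budget(8am) before Onboarding(9am); Retro(9am) before Demo(10am); Triage(8am) before Onboarding(9am); One-on-one(9am) before Demo(10am); Hiring(11am) != Triage(8am); Hiring(11am) != Legal(8am); Onboarding = Retro = 9am; Hiring=11am in [11am,4pm]; Budget=8am in [8am,11am]; One-on-one=9am in [9am,1pm].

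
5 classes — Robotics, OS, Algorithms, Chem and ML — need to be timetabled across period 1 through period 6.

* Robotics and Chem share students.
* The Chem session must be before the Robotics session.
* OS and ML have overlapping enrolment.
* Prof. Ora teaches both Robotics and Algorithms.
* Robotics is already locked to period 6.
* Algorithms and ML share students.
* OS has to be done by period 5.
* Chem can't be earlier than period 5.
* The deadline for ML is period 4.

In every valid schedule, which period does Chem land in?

Chem's window is period 5–period 6.
Robotics is fixed at period 6, and Chem can't share a period with Robotics.
So Chem must be period 5.

period 5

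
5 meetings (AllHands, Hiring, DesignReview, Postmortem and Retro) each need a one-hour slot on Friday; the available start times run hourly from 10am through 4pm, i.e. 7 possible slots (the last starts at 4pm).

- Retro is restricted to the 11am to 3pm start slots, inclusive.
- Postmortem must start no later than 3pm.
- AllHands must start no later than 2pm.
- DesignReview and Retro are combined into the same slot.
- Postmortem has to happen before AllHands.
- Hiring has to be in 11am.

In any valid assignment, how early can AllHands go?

11am

Precedence pushes AllHands to at least 11am; AllHands's own window allows nothing later than 2pm.
AllHands at 11am is achievable: Retro=11am, Postmortem=10am, Hiring=11am, AllHands=11am, DesignReview=11am.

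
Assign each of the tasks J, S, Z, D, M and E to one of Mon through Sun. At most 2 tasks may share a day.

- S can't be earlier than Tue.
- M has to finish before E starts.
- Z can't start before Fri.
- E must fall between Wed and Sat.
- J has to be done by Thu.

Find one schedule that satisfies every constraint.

J in Mon; S in Tue; M in Mon; E in Wed; Z in Fri; D in Tue

Checking: M(Mon) before E(Wed); S=Tue in [Tue,Sun]; E=Wed in [Wed,Sat]; Z=Fri in [Fri,Sun]; J=Mon in [Mon,Thu]; max 2 per day (cap 2).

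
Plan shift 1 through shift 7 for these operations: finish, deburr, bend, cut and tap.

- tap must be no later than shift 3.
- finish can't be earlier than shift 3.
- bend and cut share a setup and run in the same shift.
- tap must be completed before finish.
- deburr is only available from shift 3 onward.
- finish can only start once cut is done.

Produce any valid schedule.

cut -> shift 1, deburr -> shift 3, bend -> shift 1, tap -> shift 1, finish -> shift 3

Checking: tap(shift 1) before finish(shift 3); cut(shift 1) before finish(shift 3); bend = cut = shift 1; tap=shift 1 in [shift 1,shift 3]; deburr=shift 3 in [shift 3,shift 7]; finish=shift 3 in [shift 3,shift 7].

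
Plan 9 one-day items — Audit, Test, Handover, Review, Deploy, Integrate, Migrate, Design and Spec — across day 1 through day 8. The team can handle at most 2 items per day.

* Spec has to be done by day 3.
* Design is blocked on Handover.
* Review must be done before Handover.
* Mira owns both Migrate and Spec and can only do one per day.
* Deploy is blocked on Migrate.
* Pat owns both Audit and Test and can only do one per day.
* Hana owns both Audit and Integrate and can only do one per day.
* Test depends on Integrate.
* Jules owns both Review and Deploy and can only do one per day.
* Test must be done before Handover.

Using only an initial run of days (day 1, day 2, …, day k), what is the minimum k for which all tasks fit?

5 days

The precedence chain requires at least 4 distinct days.
With at most 2 per day and 9 tasks, at least 5 days are needed.
5 works (last occupied day: day 5): for example Design -> day 4; Audit -> day 5; Integrate -> day 1; Test -> day 2; Spec -> day 1; Deploy -> day 4; Review -> day 2; Handover -> day 3; Migrate -> day 3.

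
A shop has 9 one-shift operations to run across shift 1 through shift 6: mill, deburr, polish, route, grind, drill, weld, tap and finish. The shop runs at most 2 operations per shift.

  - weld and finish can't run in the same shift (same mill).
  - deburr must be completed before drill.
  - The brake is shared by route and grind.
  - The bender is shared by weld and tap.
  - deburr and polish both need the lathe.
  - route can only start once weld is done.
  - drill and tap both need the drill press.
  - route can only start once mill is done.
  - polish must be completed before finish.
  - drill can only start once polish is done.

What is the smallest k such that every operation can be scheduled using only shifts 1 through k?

5

The precedence chain requires at least 2 distinct shifts.
With at most 2 per shift and 9 operations, at least 5 shifts are needed.
5 works (last occupied shift: shift 5): for example route -> shift 3; tap -> shift 5; drill -> shift 3; weld -> shift 2; mill -> shift 1; polish -> shift 1; deburr -> shift 2; grind -> shift 4; finish -> shift 4.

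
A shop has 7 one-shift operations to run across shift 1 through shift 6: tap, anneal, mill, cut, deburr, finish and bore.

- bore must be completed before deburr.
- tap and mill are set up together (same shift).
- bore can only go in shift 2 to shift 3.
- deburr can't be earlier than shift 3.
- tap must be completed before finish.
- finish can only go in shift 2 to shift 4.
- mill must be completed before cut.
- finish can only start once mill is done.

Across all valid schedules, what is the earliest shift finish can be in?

shift 2

Finish is available from shift 2; finish's own window allows nothing later than shift 4.
finish at shift 2 is achievable: bore in shift 2, deburr in shift 3, finish in shift 2, tap in shift 1, mill in shift 1, anneal in shift 1, cut in shift 2.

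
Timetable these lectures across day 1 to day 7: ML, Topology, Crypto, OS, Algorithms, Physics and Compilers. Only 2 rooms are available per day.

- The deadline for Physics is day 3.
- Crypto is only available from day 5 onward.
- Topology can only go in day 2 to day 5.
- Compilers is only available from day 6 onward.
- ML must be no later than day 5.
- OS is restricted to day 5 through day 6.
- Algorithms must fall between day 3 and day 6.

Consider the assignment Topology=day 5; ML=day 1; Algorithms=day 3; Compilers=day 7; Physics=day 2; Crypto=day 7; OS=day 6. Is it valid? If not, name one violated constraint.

OS is restricted to day 5 through day 6 — holds.
Compilers is only available from day 6 onward — holds.
Only 2 rooms are available per day — holds.
Topology can only go in day 2 to day 5 — holds.
Algorithms must fall between day 3 and day 6 — holds.
ML must be no later than day 5 — holds.
Crypto is only available from day 5 onward — holds.
The deadline for Physics is day 3 — holds.

Yes, all constraints hold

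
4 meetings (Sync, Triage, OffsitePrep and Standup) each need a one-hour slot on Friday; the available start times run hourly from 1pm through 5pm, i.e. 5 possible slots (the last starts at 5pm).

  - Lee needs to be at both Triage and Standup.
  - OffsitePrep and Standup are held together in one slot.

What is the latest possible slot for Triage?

Triage at 5pm is achievable: OffsitePrep=1pm; Sync=1pm; Triage=5pm; Standup=1pm.

5pm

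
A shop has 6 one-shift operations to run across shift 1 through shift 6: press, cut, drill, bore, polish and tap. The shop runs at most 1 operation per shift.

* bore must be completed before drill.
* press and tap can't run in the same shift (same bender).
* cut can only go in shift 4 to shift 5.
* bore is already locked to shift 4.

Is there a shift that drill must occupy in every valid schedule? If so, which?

Precedence pushes drill to at least shift 5.
So drill is pinned to shift 6.

shift 6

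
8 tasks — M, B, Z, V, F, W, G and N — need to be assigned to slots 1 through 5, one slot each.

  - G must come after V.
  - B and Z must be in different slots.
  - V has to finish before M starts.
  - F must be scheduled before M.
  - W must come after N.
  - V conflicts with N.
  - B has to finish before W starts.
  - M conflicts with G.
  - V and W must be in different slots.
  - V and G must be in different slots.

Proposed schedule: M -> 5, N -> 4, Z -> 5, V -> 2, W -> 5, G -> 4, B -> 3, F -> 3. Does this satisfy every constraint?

V has to finish before M starts — holds.
V and G must be in different slots — holds.
V conflicts with N — holds.
V and W must be in different slots — holds.
F must be scheduled before M — holds.
M conflicts with G — holds.
B has to finish before W starts — holds.
B and Z must be in different slots — holds.
W must come after N — holds.
G must come after V — holds.

Yes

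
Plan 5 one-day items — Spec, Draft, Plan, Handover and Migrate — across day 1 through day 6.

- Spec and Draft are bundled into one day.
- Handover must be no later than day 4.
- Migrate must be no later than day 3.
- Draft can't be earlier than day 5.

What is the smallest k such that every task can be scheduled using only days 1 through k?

5 days

Draft can't be placed before day 5, so the schedule must run through at least day 5.
5 works (last occupied day: day 5): for example Plan in day 1; Handover in day 1; Migrate in day 1; Spec in day 5; Draft in day 5.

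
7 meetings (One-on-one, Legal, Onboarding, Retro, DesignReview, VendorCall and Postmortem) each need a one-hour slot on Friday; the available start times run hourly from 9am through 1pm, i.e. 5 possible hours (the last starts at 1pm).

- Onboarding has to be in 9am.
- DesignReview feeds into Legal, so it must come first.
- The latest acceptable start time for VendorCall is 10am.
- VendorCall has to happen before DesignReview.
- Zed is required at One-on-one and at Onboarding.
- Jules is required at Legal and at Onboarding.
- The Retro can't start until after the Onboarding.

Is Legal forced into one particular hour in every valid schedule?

Legal can be 11am (e.g. Postmortem in 9am; Onboarding in 9am; Legal in 11am; One-on-one in 10am; Retro in 10am; VendorCall in 9am; DesignReview in 10am) or 12pm (e.g. Legal -> 12pm, Retro -> 10am, DesignReview -> 10am, Postmortem -> 9am, VendorCall -> 9am, One-on-one -> 10am, Onboarding -> 9am).

No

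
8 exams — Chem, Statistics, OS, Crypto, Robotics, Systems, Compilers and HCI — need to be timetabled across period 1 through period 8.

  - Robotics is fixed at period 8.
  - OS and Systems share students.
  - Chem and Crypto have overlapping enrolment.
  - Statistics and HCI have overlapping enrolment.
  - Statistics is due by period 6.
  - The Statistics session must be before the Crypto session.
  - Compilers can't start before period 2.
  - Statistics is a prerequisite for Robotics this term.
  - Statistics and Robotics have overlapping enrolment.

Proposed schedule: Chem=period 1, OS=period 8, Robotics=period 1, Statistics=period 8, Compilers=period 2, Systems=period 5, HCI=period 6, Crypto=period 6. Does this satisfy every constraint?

No — it violates: Statistics is a prerequisite for Robotics this term

Statistics is due by period 6 — violated.
Chem and Crypto have overlapping enrolment — holds.
Compilers can't start before period 2 — holds.
Statistics and Robotics have overlapping enrolment — holds.
Statistics is a prerequisite for Robotics this term — violated.
Robotics is fixed at period 8 — violated.
OS and Systems share students — holds.
Statistics and HCI have overlapping enrolment — holds.
The Statistics session must be before the Crypto session — violated.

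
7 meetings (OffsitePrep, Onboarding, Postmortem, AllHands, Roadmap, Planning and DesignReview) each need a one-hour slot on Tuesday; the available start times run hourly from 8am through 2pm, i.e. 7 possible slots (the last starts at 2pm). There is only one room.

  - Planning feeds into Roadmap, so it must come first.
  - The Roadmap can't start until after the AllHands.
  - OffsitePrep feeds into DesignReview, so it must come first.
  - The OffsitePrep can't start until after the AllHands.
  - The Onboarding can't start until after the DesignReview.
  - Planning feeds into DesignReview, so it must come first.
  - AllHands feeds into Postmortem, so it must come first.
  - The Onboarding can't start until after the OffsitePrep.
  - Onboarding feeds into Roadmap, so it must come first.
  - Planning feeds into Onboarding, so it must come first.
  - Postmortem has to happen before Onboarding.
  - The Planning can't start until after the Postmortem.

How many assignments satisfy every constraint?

Enumerating: Roadmap -> 2pm, DesignReview -> 12pm, Planning -> 10am, Postmortem -> 9am, OffsitePrep -> 11am, AllHands -> 8am, Onboarding -> 1pm | Roadmap=2pm; Postmortem=10am; OffsitePrep=9am; AllHands=8am; Planning=11am; Onboarding=1pm; DesignReview=12pm | Planning in 11am; DesignReview in 12pm; Onboarding in 1pm; AllHands in 8am; Roadmap in 2pm; Postmortem in 9am; OffsitePrep in 10am.

3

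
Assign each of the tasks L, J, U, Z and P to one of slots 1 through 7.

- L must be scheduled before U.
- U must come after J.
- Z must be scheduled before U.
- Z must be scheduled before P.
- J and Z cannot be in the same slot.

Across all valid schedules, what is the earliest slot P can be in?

Precedence pushes P to at least 2.
P at 2 is achievable: Z=1, U=3, L=1, P=2, J=2.

2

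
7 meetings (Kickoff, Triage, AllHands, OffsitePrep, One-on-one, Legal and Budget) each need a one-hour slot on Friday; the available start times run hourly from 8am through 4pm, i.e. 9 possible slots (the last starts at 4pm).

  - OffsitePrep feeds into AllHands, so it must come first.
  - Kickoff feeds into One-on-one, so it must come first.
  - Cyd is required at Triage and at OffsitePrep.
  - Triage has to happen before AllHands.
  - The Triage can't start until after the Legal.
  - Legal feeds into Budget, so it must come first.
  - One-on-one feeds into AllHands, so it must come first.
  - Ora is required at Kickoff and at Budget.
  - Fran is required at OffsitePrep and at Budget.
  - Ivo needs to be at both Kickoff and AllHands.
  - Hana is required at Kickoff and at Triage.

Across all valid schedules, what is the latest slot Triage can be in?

Precedence pushes Triage to at least 9am; downstream work caps Triage at 3pm.
Triage at 3pm is achievable: Legal in 8am; AllHands in 4pm; OffsitePrep in 8am; Triage in 3pm; Budget in 9am; Kickoff in 8am; One-on-one in 9am.

3pm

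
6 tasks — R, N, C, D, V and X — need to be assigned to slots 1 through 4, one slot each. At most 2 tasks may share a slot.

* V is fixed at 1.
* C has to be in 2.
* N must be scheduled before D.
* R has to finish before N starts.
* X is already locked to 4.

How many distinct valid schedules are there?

Enumerating: D=3; X=4; N=2; R=1; V=1; C=2 | C in 2; X in 4; R in 1; D in 4; N in 2; V in 1 | R in 1; X in 4; D in 4; N in 3; C in 2; V in 1 | R=2, X=4, V=1, C=2, D=4, N=3.

4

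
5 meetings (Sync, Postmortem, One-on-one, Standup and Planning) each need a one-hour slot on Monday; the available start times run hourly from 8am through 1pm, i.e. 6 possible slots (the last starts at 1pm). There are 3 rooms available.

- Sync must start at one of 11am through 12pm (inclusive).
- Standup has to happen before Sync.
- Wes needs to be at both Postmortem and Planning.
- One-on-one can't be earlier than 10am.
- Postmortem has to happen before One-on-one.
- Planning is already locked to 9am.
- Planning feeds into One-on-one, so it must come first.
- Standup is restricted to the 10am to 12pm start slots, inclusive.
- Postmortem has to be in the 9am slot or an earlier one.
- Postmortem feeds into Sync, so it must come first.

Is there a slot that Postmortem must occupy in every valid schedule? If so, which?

8am

Postmortem's window is 8am–9am.
Planning is fixed at 9am, and Postmortem can't share a slot with Planning.
So Postmortem must be 8am.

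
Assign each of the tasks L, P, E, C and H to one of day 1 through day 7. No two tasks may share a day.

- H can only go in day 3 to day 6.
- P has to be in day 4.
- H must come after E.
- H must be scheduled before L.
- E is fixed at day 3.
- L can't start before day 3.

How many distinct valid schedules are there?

Splitting on L: it can be day 6 (3), day 7 (6). Listing each branch's schedules as (P, E, C, H) by day number:
L=day 6: (4,3,1,5) (4,3,2,5) (4,3,7,5) — 3.
L=day 7: (4,3,1,5) (4,3,1,6) (4,3,2,5) (4,3,2,6) (4,3,5,6) (4,3,6,5) — 6.
Summing: 3 + 6 = 9.

9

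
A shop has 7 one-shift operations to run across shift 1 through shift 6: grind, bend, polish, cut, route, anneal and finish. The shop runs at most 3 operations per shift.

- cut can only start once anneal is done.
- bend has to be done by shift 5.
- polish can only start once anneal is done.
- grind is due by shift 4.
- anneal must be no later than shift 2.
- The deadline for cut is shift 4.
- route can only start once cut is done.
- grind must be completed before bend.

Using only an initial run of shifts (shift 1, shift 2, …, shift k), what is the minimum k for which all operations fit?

The precedence chain requires at least 3 distinct shifts.
With at most 3 per shift and 7 operations, at least 3 shifts are needed.
3 works (last occupied shift: shift 3): for example route in shift 3; grind in shift 1; cut in shift 2; bend in shift 2; finish in shift 1; polish in shift 2; anneal in shift 1.

3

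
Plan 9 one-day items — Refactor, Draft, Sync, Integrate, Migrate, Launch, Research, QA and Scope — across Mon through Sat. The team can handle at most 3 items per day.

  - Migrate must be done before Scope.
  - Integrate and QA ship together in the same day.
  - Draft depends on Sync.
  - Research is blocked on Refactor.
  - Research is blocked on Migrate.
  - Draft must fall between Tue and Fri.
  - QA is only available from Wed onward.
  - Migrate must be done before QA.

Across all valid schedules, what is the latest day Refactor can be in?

Downstream work caps Refactor at Fri.
Refactor at Fri is achievable: QA in Wed, Refactor in Fri, Migrate in Mon, Launch in Mon, Scope in Tue, Research in Sat, Sync in Mon, Draft in Tue, Integrate in Wed.

Fri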